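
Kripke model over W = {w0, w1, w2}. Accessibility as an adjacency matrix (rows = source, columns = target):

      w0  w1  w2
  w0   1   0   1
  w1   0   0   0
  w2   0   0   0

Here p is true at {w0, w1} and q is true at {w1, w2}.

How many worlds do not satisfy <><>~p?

2

w0: successors {w0, w2}; <>~p there: w0:T, w2:F. ✓
w1: no successors, so <><>~p fails. ✗
w2: no successors, so <><>~p fails. ✗
Satisfying worlds: {w0}.
So <><>~p fails at the other 2 worlds.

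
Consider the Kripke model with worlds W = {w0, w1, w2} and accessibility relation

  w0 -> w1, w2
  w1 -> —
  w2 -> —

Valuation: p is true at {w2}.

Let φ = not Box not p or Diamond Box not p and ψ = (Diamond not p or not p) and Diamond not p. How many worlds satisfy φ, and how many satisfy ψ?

1 and 1

For not Box not p or Diamond Box not p:
w0: not Box not p is T, Diamond Box not p is T. ✓
w1: not Box not p is F, Diamond Box not p is F. ✗
w2: not Box not p is F, Diamond Box not p is F. ✗
— 1 world.
For (Diamond not p or not p) and Diamond not p:
w0: Diamond not p or not p is T, Diamond not p is T. ✓
w1: Diamond not p or not p is T, Diamond not p is F. ✗
w2: Diamond not p or not p is F, Diamond not p is F. ✗
— 1 world.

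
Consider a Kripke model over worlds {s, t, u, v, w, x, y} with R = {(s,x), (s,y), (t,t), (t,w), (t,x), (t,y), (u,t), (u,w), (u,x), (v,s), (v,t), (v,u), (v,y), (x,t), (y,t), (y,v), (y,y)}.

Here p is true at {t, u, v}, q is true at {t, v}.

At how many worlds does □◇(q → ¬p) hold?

s: successors {x, y}; ◇(q → ¬p) there: x:F, y:T. ✗
t: successors {t, w, x, y}; ◇(q → ¬p) there: t:T, w:F, x:F, y:T. ✗
u: successors {t, w, x}; ◇(q → ¬p) there: t:T, w:F, x:F. ✗
v: successors {s, t, u, y}; ◇(q → ¬p) there: s:T, t:T, u:T, y:T. ✓
w: no successors, so □◇(q → ¬p) holds vacuously. ✓
x: successors {t}; ◇(q → ¬p) there: t:T. ✓
y: successors {t, v, y}; ◇(q → ¬p) there: t:T, v:T, y:T. ✓
Satisfying worlds: {v, w, x, y}.

4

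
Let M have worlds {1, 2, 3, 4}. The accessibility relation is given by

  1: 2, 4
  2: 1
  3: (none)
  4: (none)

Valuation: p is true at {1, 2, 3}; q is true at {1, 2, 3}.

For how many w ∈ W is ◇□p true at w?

1: successors {2, 4}; □p there: 2:T, 4:T. ✓
2: successors {1}; □p there: 1:F. ✗
3: no successors, so ◇□p fails. ✗
4: no successors, so ◇□p fails. ✗
Satisfying worlds: {1}.

1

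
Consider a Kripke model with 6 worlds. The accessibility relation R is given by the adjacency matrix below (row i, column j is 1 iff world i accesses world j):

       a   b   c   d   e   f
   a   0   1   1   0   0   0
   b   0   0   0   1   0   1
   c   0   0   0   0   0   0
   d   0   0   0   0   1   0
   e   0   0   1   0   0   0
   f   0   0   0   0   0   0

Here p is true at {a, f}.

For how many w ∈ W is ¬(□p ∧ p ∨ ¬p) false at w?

5

a: □p ∧ p ∨ ¬p is F. ✓
b: □p ∧ p ∨ ¬p is T. ✗
c: □p ∧ p ∨ ¬p is T. ✗
d: □p ∧ p ∨ ¬p is T. ✗
e: □p ∧ p ∨ ¬p is T. ✗
f: □p ∧ p ∨ ¬p is T. ✗
Satisfying worlds: {a}.
So ¬(□p ∧ p ∨ ¬p) fails at the other 5 worlds.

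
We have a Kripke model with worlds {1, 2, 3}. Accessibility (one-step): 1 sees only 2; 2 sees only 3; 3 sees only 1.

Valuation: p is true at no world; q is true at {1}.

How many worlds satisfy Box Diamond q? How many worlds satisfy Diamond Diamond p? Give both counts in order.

1 and 0

For Box Diamond q:
1: successors {2}; Diamond q there: 2:F. ✗
2: successors {3}; Diamond q there: 3:T. ✓
3: successors {1}; Diamond q there: 1:F. ✗
— 1 world.
For Diamond Diamond p:
1: successors {2}; Diamond p there: 2:F. ✗
2: successors {3}; Diamond p there: 3:F. ✗
3: successors {1}; Diamond p there: 1:F. ✗
— 0 worlds.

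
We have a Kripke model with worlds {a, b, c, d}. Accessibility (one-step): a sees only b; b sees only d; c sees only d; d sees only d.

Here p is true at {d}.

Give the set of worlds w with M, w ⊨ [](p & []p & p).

a: successors {b}; p & []p & p there: b:F. ✗
b: successors {d}; p & []p & p there: d:T. ✓
c: successors {d}; p & []p & p there: d:T. ✓
d: successors {d}; p & []p & p there: d:T. ✓

{b, c, d}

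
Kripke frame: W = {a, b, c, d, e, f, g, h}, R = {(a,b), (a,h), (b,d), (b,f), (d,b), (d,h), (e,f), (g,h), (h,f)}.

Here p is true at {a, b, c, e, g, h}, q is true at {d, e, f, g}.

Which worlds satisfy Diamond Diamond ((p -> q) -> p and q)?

a: successors {b, h}; Diamond ((p -> q) -> p and q) there: b:F, h:F. ✗
b: successors {d, f}; Diamond ((p -> q) -> p and q) there: d:T, f:F. ✓
c: no successors, so Diamond Diamond ((p -> q) -> p and q) fails. ✗
d: successors {b, h}; Diamond ((p -> q) -> p and q) there: b:F, h:F. ✗
e: successors {f}; Diamond ((p -> q) -> p and q) there: f:F. ✗
f: no successors, so Diamond Diamond ((p -> q) -> p and q) fails. ✗
g: successors {h}; Diamond ((p -> q) -> p and q) there: h:F. ✗
h: successors {f}; Diamond ((p -> q) -> p and q) there: f:F. ✗

{b}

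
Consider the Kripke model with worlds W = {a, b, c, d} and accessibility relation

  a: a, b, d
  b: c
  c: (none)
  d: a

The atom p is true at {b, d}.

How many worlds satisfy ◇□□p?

2

a: successors {a, b, d}; □□p there: a:F, b:T, d:F. ✓
b: successors {c}; □□p there: c:T. ✓
c: no successors, so ◇□□p fails. ✗
d: successors {a}; □□p there: a:F. ✗
Satisfying worlds: {a, b}.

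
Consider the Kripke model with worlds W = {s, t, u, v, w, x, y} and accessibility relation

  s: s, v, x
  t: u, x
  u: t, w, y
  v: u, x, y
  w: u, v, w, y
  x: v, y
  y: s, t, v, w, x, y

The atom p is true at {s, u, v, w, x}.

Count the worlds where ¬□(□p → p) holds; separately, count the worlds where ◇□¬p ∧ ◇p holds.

2 and 0

For ¬□(□p → p):
s: □(□p → p) is T. ✗
t: □(□p → p) is T. ✗
u: □(□p → p) is F. ✓
v: □(□p → p) is T. ✗
w: □(□p → p) is T. ✗
x: □(□p → p) is T. ✗
y: □(□p → p) is F. ✓
— 2 worlds.
For ◇□¬p ∧ ◇p:
s: ◇□¬p is F, ◇p is T. ✗
t: ◇□¬p is F, ◇p is T. ✗
u: ◇□¬p is F, ◇p is T. ✗
v: ◇□¬p is F, ◇p is T. ✗
w: ◇□¬p is F, ◇p is T. ✗
x: ◇□¬p is F, ◇p is T. ✗
y: ◇□¬p is F, ◇p is T. ✗
— 0 worlds.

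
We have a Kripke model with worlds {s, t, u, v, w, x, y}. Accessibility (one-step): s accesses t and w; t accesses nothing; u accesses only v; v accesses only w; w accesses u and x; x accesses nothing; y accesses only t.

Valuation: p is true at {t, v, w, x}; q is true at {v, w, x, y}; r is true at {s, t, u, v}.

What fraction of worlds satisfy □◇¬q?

3/7

s: successors {t, w}; ◇¬q there: t:F, w:T. ✗
t: no successors, so □◇¬q holds vacuously. ✓
u: successors {v}; ◇¬q there: v:F. ✗
v: successors {w}; ◇¬q there: w:T. ✓
w: successors {u, x}; ◇¬q there: u:F, x:F. ✗
x: no successors, so □◇¬q holds vacuously. ✓
y: successors {t}; ◇¬q there: t:F. ✗
That's 3 of 7 worlds, so 3/7.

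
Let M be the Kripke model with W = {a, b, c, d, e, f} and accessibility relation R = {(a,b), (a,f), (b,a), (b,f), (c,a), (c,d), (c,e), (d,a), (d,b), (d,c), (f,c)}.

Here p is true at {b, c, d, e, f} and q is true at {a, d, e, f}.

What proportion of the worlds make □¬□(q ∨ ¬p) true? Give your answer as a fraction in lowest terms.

a: successors {b, f}; ¬□(q ∨ ¬p) there: b:F, f:T. ✗
b: successors {a, f}; ¬□(q ∨ ¬p) there: a:T, f:T. ✓
c: successors {a, d, e}; ¬□(q ∨ ¬p) there: a:T, d:T, e:F. ✗
d: successors {a, b, c}; ¬□(q ∨ ¬p) there: a:T, b:F, c:F. ✗
e: no successors, so □¬□(q ∨ ¬p) holds vacuously. ✓
f: successors {c}; ¬□(q ∨ ¬p) there: c:F. ✗
That's 2 of 6 worlds, so 2/6 = 1/3.

1/3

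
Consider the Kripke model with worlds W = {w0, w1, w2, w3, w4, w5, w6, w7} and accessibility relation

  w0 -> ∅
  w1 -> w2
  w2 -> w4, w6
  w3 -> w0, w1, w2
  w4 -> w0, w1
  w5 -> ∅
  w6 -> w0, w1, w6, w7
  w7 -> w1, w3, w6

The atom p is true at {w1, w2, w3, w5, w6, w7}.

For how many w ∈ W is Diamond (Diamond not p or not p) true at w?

w0: no successors, so Diamond (Diamond not p or not p) fails. ✗
w1: successors {w2}; Diamond not p or not p there: w2:T. ✓
w2: successors {w4, w6}; Diamond not p or not p there: w4:T, w6:T. ✓
w3: successors {w0, w1, w2}; Diamond not p or not p there: w0:T, w1:F, w2:T. ✓
w4: successors {w0, w1}; Diamond not p or not p there: w0:T, w1:F. ✓
w5: no successors, so Diamond (Diamond not p or not p) fails. ✗
w6: successors {w0, w1, w6, w7}; Diamond not p or not p there: w0:T, w1:F, w6:T, w7:F. ✓
w7: successors {w1, w3, w6}; Diamond not p or not p there: w1:F, w3:T, w6:T. ✓
Satisfying worlds: {w1, w2, w3, w4, w6, w7}.

6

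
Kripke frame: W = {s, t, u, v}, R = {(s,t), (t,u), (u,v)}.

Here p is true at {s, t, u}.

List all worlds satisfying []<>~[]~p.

s: successors {t}; <>~[]~p there: t:F. ✗
t: successors {u}; <>~[]~p there: u:F. ✗
u: successors {v}; <>~[]~p there: v:F. ✗
v: no successors, so []<>~[]~p holds vacuously. ✓

{v}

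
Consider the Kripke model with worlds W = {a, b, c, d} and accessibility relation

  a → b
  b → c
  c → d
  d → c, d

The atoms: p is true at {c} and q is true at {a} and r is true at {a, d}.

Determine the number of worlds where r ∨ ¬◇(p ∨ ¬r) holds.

3

a: r is T, ¬◇(p ∨ ¬r) is F. ✓
b: r is F, ¬◇(p ∨ ¬r) is F. ✗
c: r is F, ¬◇(p ∨ ¬r) is T. ✓
d: r is T, ¬◇(p ∨ ¬r) is F. ✓
Satisfying worlds: {a, c, d}.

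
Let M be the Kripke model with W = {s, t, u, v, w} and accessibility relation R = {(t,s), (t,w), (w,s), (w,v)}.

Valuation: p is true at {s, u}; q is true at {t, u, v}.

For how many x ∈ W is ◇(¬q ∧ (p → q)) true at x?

s: no successors, so ◇(¬q ∧ (p → q)) fails. ✗
t: successors {s, w}; ¬q ∧ (p → q) there: s:F, w:T. ✓
u: no successors, so ◇(¬q ∧ (p → q)) fails. ✗
v: no successors, so ◇(¬q ∧ (p → q)) fails. ✗
w: successors {s, v}; ¬q ∧ (p → q) there: s:F, v:F. ✗
Satisfying worlds: {t}.

1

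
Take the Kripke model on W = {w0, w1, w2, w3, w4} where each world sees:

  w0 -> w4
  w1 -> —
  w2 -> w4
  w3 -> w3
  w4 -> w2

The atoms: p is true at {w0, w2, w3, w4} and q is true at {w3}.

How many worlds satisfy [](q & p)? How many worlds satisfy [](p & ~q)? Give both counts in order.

2 and 4

For [](q & p):
w0: successors {w4}; q & p there: w4:F. ✗
w1: no successors, so [](q & p) holds vacuously. ✓
w2: successors {w4}; q & p there: w4:F. ✗
w3: successors {w3}; q & p there: w3:T. ✓
w4: successors {w2}; q & p there: w2:F. ✗
— 2 worlds.
For [](p & ~q):
w0: successors {w4}; p & ~q there: w4:T. ✓
w1: no successors, so [](p & ~q) holds vacuously. ✓
w2: successors {w4}; p & ~q there: w4:T. ✓
w3: successors {w3}; p & ~q there: w3:F. ✗
w4: successors {w2}; p & ~q there: w2:T. ✓
— 4 worlds.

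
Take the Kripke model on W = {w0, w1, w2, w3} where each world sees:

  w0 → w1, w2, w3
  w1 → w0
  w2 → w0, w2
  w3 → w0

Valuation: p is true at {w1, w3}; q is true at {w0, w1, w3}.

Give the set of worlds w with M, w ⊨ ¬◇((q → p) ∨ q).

∅

w0: ◇((q → p) ∨ q) is T. ✗
w1: ◇((q → p) ∨ q) is T. ✗
w2: ◇((q → p) ∨ q) is T. ✗
w3: ◇((q → p) ∨ q) is T. ✗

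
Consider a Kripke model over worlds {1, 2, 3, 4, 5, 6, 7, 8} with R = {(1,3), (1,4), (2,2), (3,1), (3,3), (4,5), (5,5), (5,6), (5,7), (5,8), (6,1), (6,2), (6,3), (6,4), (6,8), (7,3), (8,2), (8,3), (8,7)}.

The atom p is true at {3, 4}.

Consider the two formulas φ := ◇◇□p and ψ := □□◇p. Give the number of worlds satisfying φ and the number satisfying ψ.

For ◇◇□p:
1: successors {3, 4}; ◇□p there: 3:T, 4:F. ✓
2: successors {2}; ◇□p there: 2:F. ✗
3: successors {1, 3}; ◇□p there: 1:F, 3:T. ✓
4: successors {5}; ◇□p there: 5:T. ✓
5: successors {5, 6, 7, 8}; ◇□p there: 5:T, 6:T, 7:F, 8:T. ✓
6: successors {1, 2, 3, 4, 8}; ◇□p there: 1:F, 2:F, 3:T, 4:F, 8:T. ✓
7: successors {3}; ◇□p there: 3:T. ✓
8: successors {2, 3, 7}; ◇□p there: 2:F, 3:T, 7:F. ✓
— 7 worlds.
For □□◇p:
1: successors {3, 4}; □◇p there: 3:T, 4:F. ✗
2: successors {2}; □◇p there: 2:F. ✗
3: successors {1, 3}; □◇p there: 1:F, 3:T. ✗
4: successors {5}; □◇p there: 5:F. ✗
5: successors {5, 6, 7, 8}; □◇p there: 5:F, 6:F, 7:T, 8:F. ✗
6: successors {1, 2, 3, 4, 8}; □◇p there: 1:F, 2:F, 3:T, 4:F, 8:F. ✗
7: successors {3}; □◇p there: 3:T. ✓
8: successors {2, 3, 7}; □◇p there: 2:F, 3:T, 7:T. ✗
— 1 world.

7 and 1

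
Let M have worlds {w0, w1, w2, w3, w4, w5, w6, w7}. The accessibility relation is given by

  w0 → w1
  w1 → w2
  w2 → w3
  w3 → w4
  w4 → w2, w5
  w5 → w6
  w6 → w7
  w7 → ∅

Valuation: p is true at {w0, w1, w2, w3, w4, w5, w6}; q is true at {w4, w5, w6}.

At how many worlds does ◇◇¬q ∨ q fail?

2

w0: ◇◇¬q is T, q is F. ✓
w1: ◇◇¬q is T, q is F. ✓
w2: ◇◇¬q is F, q is F. ✗
w3: ◇◇¬q is T, q is F. ✓
w4: ◇◇¬q is T, q is T. ✓
w5: ◇◇¬q is T, q is T. ✓
w6: ◇◇¬q is F, q is T. ✓
w7: ◇◇¬q is F, q is F. ✗
Satisfying worlds: {w0, w1, w3, w4, w5, w6}.
So ◇◇¬q ∨ q fails at the other 2 worlds.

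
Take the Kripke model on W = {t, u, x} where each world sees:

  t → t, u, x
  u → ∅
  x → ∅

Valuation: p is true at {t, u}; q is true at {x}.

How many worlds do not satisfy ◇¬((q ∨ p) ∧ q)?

2

t: successors {t, u, x}; ¬((q ∨ p) ∧ q) there: t:T, u:T, x:F. ✓
u: no successors, so ◇¬((q ∨ p) ∧ q) fails. ✗
x: no successors, so ◇¬((q ∨ p) ∧ q) fails. ✗
Satisfying worlds: {t}.
So ◇¬((q ∨ p) ∧ q) fails at the other 2 worlds.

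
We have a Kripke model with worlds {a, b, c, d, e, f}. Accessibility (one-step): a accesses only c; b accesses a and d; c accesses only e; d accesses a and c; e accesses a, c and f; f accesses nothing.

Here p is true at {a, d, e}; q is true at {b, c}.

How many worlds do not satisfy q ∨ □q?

2

a: q is F, □q is T. ✓
b: q is T, □q is F. ✓
c: q is T, □q is F. ✓
d: q is F, □q is F. ✗
e: q is F, □q is F. ✗
f: q is F, □q is T. ✓
Satisfying worlds: {a, b, c, f}.
So q ∨ □q fails at the other 2 worlds.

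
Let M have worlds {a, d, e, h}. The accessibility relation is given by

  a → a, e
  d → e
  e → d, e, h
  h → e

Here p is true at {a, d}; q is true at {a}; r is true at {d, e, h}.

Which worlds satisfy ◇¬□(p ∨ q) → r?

{d, e, h}

a: ◇¬□(p ∨ q) is T, r is F. ✗
d: ◇¬□(p ∨ q) is T, r is T. ✓
e: ◇¬□(p ∨ q) is T, r is T. ✓
h: ◇¬□(p ∨ q) is T, r is T. ✓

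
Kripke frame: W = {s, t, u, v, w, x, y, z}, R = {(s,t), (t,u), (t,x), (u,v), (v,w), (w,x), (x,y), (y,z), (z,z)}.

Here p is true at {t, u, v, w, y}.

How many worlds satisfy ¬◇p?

3

s: ◇p is T. ✗
t: ◇p is T. ✗
u: ◇p is T. ✗
v: ◇p is T. ✗
w: ◇p is F. ✓
x: ◇p is T. ✗
y: ◇p is F. ✓
z: ◇p is F. ✓
Satisfying worlds: {w, y, z}.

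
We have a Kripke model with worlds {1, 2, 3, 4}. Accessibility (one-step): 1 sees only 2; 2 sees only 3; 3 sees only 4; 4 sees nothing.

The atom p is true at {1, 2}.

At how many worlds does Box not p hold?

1: successors {2}; not p there: 2:F. ✗
2: successors {3}; not p there: 3:T. ✓
3: successors {4}; not p there: 4:T. ✓
4: no successors, so Box not p holds vacuously. ✓
Satisfying worlds: {2, 3, 4}.

3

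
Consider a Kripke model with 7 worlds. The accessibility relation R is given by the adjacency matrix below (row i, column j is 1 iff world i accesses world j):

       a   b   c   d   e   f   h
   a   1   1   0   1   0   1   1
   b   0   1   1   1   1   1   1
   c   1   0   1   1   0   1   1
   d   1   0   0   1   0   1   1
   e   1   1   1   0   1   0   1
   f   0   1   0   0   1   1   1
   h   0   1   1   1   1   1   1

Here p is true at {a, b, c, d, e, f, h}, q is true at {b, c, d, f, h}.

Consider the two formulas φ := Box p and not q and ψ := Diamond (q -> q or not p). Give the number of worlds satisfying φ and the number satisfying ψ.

For Box p and not q:
a: Box p is T, not q is T. ✓
b: Box p is T, not q is F. ✗
c: Box p is T, not q is F. ✗
d: Box p is T, not q is F. ✗
e: Box p is T, not q is T. ✓
f: Box p is T, not q is F. ✗
h: Box p is T, not q is F. ✗
— 2 worlds.
For Diamond (q -> q or not p):
a: successors {a, b, d, f, h}; q -> q or not p there: a:T, b:T, d:T, f:T, h:T. ✓
b: successors {b, c, d, e, f, h}; q -> q or not p there: b:T, c:T, d:T, e:T, f:T, h:T. ✓
c: successors {a, c, d, f, h}; q -> q or not p there: a:T, c:T, d:T, f:T, h:T. ✓
d: successors {a, d, f, h}; q -> q or not p there: a:T, d:T, f:T, h:T. ✓
e: successors {a, b, c, e, h}; q -> q or not p there: a:T, b:T, c:T, e:T, h:T. ✓
f: successors {b, e, f, h}; q -> q or not p there: b:T, e:T, f:T, h:T. ✓
h: successors {b, c, d, e, f, h}; q -> q or not p there: b:T, c:T, d:T, e:T, f:T, h:T. ✓
— 7 worlds.

2 and 7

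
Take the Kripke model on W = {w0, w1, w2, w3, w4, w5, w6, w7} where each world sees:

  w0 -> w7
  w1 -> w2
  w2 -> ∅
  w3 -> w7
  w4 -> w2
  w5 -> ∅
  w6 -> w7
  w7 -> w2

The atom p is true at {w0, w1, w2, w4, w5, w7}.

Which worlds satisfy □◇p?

{w0, w2, w3, w5, w6}

w0: successors {w7}; ◇p there: w7:T. ✓
w1: successors {w2}; ◇p there: w2:F. ✗
w2: no successors, so □◇p holds vacuously. ✓
w3: successors {w7}; ◇p there: w7:T. ✓
w4: successors {w2}; ◇p there: w2:F. ✗
w5: no successors, so □◇p holds vacuously. ✓
w6: successors {w7}; ◇p there: w7:T. ✓
w7: successors {w2}; ◇p there: w2:F. ✗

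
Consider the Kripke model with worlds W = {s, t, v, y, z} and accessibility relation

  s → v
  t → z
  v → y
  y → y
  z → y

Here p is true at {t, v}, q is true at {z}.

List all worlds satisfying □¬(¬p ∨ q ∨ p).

s: successors {v}; ¬(¬p ∨ q ∨ p) there: v:F. ✗
t: successors {z}; ¬(¬p ∨ q ∨ p) there: z:F. ✗
v: successors {y}; ¬(¬p ∨ q ∨ p) there: y:F. ✗
y: successors {y}; ¬(¬p ∨ q ∨ p) there: y:F. ✗
z: successors {y}; ¬(¬p ∨ q ∨ p) there: y:F. ✗

∅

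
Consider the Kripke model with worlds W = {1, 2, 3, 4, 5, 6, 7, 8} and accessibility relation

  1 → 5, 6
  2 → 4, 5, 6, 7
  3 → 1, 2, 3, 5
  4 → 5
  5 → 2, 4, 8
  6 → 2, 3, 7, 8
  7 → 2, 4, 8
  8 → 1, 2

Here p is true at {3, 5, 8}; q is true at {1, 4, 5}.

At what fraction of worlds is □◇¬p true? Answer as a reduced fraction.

5/8

1: successors {5, 6}; ◇¬p there: 5:T, 6:T. ✓
2: successors {4, 5, 6, 7}; ◇¬p there: 4:F, 5:T, 6:T, 7:T. ✗
3: successors {1, 2, 3, 5}; ◇¬p there: 1:T, 2:T, 3:T, 5:T. ✓
4: successors {5}; ◇¬p there: 5:T. ✓
5: successors {2, 4, 8}; ◇¬p there: 2:T, 4:F, 8:T. ✗
6: successors {2, 3, 7, 8}; ◇¬p there: 2:T, 3:T, 7:T, 8:T. ✓
7: successors {2, 4, 8}; ◇¬p there: 2:T, 4:F, 8:T. ✗
8: successors {1, 2}; ◇¬p there: 1:T, 2:T. ✓
That's 5 of 8 worlds, so 5/8.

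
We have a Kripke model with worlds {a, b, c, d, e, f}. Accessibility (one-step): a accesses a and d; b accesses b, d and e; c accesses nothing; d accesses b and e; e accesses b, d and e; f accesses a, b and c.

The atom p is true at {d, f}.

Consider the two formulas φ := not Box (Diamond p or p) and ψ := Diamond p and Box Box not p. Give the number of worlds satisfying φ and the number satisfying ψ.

1 and 0

For not Box (Diamond p or p):
a: Box (Diamond p or p) is T. ✗
b: Box (Diamond p or p) is T. ✗
c: Box (Diamond p or p) is T. ✗
d: Box (Diamond p or p) is T. ✗
e: Box (Diamond p or p) is T. ✗
f: Box (Diamond p or p) is F. ✓
— 1 world.
For Diamond p and Box Box not p:
a: Diamond p is T, Box Box not p is F. ✗
b: Diamond p is T, Box Box not p is F. ✗
c: Diamond p is F, Box Box not p is T. ✗
d: Diamond p is F, Box Box not p is F. ✗
e: Diamond p is T, Box Box not p is F. ✗
f: Diamond p is F, Box Box not p is F. ✗
— 0 worlds.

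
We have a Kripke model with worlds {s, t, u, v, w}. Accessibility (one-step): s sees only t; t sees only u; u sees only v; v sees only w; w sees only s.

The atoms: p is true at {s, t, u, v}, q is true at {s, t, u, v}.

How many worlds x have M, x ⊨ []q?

s: successors {t}; q there: t:T. ✓
t: successors {u}; q there: u:T. ✓
u: successors {v}; q there: v:T. ✓
v: successors {w}; q there: w:F. ✗
w: successors {s}; q there: s:T. ✓
Satisfying worlds: {s, t, u, w}.

4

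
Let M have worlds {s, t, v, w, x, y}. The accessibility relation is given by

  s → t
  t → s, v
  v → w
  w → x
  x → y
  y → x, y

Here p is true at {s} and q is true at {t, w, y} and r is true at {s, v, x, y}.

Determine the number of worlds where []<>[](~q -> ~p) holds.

5

s: successors {t}; <>[](~q -> ~p) there: t:T. ✓
t: successors {s, v}; <>[](~q -> ~p) there: s:F, v:T. ✗
v: successors {w}; <>[](~q -> ~p) there: w:T. ✓
w: successors {x}; <>[](~q -> ~p) there: x:T. ✓
x: successors {y}; <>[](~q -> ~p) there: y:T. ✓
y: successors {x, y}; <>[](~q -> ~p) there: x:T, y:T. ✓
Satisfying worlds: {s, v, w, x, y}.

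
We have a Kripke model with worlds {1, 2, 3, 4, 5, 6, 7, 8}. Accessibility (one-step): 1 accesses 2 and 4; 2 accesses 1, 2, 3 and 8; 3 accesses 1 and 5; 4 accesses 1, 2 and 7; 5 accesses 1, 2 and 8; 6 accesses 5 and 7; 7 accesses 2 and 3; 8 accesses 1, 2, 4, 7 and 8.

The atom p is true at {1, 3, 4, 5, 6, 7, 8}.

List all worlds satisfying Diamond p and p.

1: Diamond p is T, p is T. ✓
2: Diamond p is T, p is F. ✗
3: Diamond p is T, p is T. ✓
4: Diamond p is T, p is T. ✓
5: Diamond p is T, p is T. ✓
6: Diamond p is T, p is T. ✓
7: Diamond p is T, p is T. ✓
8: Diamond p is T, p is T. ✓

{1, 3, 4, 5, 6, 7, 8}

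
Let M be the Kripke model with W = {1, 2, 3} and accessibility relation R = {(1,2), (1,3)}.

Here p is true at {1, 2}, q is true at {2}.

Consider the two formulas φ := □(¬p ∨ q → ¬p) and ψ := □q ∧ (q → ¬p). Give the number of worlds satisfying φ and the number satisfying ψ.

2 and 1

For □(¬p ∨ q → ¬p):
1: successors {2, 3}; ¬p ∨ q → ¬p there: 2:F, 3:T. ✗
2: no successors, so □(¬p ∨ q → ¬p) holds vacuously. ✓
3: no successors, so □(¬p ∨ q → ¬p) holds vacuously. ✓
— 2 worlds.
For □q ∧ (q → ¬p):
1: □q is F, q → ¬p is T. ✗
2: □q is T, q → ¬p is F. ✗
3: □q is T, q → ¬p is T. ✓
— 1 world.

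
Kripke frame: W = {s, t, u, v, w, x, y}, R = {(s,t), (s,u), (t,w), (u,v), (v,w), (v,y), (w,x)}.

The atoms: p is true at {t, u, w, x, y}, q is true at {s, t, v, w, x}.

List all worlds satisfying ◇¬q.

{s, v}

s: successors {t, u}; ¬q there: t:F, u:T. ✓
t: successors {w}; ¬q there: w:F. ✗
u: successors {v}; ¬q there: v:F. ✗
v: successors {w, y}; ¬q there: w:F, y:T. ✓
w: successors {x}; ¬q there: x:F. ✗
x: no successors, so ◇¬q fails. ✗
y: no successors, so ◇¬q fails. ✗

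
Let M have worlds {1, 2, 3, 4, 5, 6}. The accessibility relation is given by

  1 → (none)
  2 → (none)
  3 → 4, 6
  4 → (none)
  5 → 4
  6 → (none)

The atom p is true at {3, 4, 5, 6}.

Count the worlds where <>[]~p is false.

1: no successors, so <>[]~p fails. ✗
2: no successors, so <>[]~p fails. ✗
3: successors {4, 6}; []~p there: 4:T, 6:T. ✓
4: no successors, so <>[]~p fails. ✗
5: successors {4}; []~p there: 4:T. ✓
6: no successors, so <>[]~p fails. ✗
Satisfying worlds: {3, 5}.
So <>[]~p fails at the other 4 worlds.

4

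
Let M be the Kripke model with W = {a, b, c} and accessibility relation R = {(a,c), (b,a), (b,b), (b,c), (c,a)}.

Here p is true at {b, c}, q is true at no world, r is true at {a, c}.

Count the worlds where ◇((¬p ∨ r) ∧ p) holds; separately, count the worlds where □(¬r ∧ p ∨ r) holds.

2 and 3

For ◇((¬p ∨ r) ∧ p):
a: successors {c}; (¬p ∨ r) ∧ p there: c:T. ✓
b: successors {a, b, c}; (¬p ∨ r) ∧ p there: a:F, b:F, c:T. ✓
c: successors {a}; (¬p ∨ r) ∧ p there: a:F. ✗
— 2 worlds.
For □(¬r ∧ p ∨ r):
a: successors {c}; ¬r ∧ p ∨ r there: c:T. ✓
b: successors {a, b, c}; ¬r ∧ p ∨ r there: a:T, b:T, c:T. ✓
c: successors {a}; ¬r ∧ p ∨ r there: a:T. ✓
— 3 worlds.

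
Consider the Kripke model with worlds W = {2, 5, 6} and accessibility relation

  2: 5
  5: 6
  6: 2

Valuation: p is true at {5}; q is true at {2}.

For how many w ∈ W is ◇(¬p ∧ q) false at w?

2: successors {5}; ¬p ∧ q there: 5:F. ✗
5: successors {6}; ¬p ∧ q there: 6:F. ✗
6: successors {2}; ¬p ∧ q there: 2:T. ✓
Satisfying worlds: {6}.
So ◇(¬p ∧ q) fails at the other 2 worlds.

2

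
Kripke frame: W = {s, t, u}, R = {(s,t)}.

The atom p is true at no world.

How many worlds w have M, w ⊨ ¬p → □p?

s: ¬p is T, □p is F. ✗
t: ¬p is T, □p is T. ✓
u: ¬p is T, □p is T. ✓
Satisfying worlds: {t, u}.

2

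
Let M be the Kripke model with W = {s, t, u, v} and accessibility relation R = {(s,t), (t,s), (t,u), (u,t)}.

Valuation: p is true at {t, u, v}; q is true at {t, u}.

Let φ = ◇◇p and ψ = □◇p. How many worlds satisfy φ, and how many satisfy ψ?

For ◇◇p:
s: successors {t}; ◇p there: t:T. ✓
t: successors {s, u}; ◇p there: s:T, u:T. ✓
u: successors {t}; ◇p there: t:T. ✓
v: no successors, so ◇◇p fails. ✗
— 3 worlds.
For □◇p:
s: successors {t}; ◇p there: t:T. ✓
t: successors {s, u}; ◇p there: s:T, u:T. ✓
u: successors {t}; ◇p there: t:T. ✓
v: no successors, so □◇p holds vacuously. ✓
— 4 worlds.

3 and 4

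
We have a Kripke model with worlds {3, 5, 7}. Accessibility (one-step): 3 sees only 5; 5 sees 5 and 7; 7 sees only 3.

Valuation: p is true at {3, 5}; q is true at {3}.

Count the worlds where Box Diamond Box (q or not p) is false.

2

3: successors {5}; Diamond Box (q or not p) there: 5:T. ✓
5: successors {5, 7}; Diamond Box (q or not p) there: 5:T, 7:F. ✗
7: successors {3}; Diamond Box (q or not p) there: 3:F. ✗
Satisfying worlds: {3}.
So Box Diamond Box (q or not p) fails at the other 2 worlds.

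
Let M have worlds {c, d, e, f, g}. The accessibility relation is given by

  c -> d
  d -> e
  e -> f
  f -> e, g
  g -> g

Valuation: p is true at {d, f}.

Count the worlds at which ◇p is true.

2

c: successors {d}; p there: d:T. ✓
d: successors {e}; p there: e:F. ✗
e: successors {f}; p there: f:T. ✓
f: successors {e, g}; p there: e:F, g:F. ✗
g: successors {g}; p there: g:F. ✗
Satisfying worlds: {c, e}.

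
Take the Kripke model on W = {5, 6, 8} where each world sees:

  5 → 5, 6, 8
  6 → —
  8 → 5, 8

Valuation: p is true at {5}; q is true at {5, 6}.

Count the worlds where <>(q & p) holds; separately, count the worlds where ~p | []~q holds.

For <>(q & p):
5: successors {5, 6, 8}; q & p there: 5:T, 6:F, 8:F. ✓
6: no successors, so <>(q & p) fails. ✗
8: successors {5, 8}; q & p there: 5:T, 8:F. ✓
— 2 worlds.
For ~p | []~q:
5: ~p is F, []~q is F. ✗
6: ~p is T, []~q is T. ✓
8: ~p is T, []~q is F. ✓
— 2 worlds.

2 and 2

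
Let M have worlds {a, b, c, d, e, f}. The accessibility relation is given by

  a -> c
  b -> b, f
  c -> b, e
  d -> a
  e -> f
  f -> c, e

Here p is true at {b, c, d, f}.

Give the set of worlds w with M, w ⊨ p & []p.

{b}

a: p is F, []p is T. ✗
b: p is T, []p is T. ✓
c: p is T, []p is F. ✗
d: p is T, []p is F. ✗
e: p is F, []p is T. ✗
f: p is T, []p is F. ✗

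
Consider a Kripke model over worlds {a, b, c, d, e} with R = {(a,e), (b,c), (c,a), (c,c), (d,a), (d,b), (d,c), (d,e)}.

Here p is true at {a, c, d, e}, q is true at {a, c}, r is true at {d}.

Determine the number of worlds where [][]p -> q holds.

2

a: [][]p is T, q is T. ✓
b: [][]p is T, q is F. ✗
c: [][]p is T, q is T. ✓
d: [][]p is T, q is F. ✗
e: [][]p is T, q is F. ✗
Satisfying worlds: {a, c}.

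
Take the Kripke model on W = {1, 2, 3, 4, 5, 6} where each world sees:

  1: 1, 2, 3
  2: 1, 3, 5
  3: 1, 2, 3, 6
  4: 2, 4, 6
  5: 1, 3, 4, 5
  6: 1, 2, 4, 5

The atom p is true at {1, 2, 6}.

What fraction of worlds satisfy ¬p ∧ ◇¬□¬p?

1: ¬p is F, ◇¬□¬p is T. ✗
2: ¬p is F, ◇¬□¬p is T. ✗
3: ¬p is T, ◇¬□¬p is T. ✓
4: ¬p is T, ◇¬□¬p is T. ✓
5: ¬p is T, ◇¬□¬p is T. ✓
6: ¬p is F, ◇¬□¬p is T. ✗
That's 3 of 6 worlds, so 3/6 = 1/2.

1/2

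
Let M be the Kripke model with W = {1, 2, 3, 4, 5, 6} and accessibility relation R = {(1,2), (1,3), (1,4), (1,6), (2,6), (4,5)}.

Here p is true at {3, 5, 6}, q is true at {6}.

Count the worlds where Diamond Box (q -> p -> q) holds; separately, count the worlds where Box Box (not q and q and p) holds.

For Diamond Box (q -> p -> q):
1: successors {2, 3, 4, 6}; Box (q -> p -> q) there: 2:T, 3:T, 4:T, 6:T. ✓
2: successors {6}; Box (q -> p -> q) there: 6:T. ✓
3: no successors, so Diamond Box (q -> p -> q) fails. ✗
4: successors {5}; Box (q -> p -> q) there: 5:T. ✓
5: no successors, so Diamond Box (q -> p -> q) fails. ✗
6: no successors, so Diamond Box (q -> p -> q) fails. ✗
— 3 worlds.
For Box Box (not q and q and p):
1: successors {2, 3, 4, 6}; Box (not q and q and p) there: 2:F, 3:T, 4:F, 6:T. ✗
2: successors {6}; Box (not q and q and p) there: 6:T. ✓
3: no successors, so Box Box (not q and q and p) holds vacuously. ✓
4: successors {5}; Box (not q and q and p) there: 5:T. ✓
5: no successors, so Box Box (not q and q and p) holds vacuously. ✓
6: no successors, so Box Box (not q and q and p) holds vacuously. ✓
— 5 worlds.

3 and 5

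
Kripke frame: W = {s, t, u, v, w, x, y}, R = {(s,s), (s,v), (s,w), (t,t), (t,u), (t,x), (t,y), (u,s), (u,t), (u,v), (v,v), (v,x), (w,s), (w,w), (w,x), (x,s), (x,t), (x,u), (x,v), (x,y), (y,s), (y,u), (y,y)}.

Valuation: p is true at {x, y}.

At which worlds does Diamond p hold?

{t, v, w, x, y}

s: successors {s, v, w}; p there: s:F, v:F, w:F. ✗
t: successors {t, u, x, y}; p there: t:F, u:F, x:T, y:T. ✓
u: successors {s, t, v}; p there: s:F, t:F, v:F. ✗
v: successors {v, x}; p there: v:F, x:T. ✓
w: successors {s, w, x}; p there: s:F, w:F, x:T. ✓
x: successors {s, t, u, v, y}; p there: s:F, t:F, u:F, v:F, y:T. ✓
y: successors {s, u, y}; p there: s:F, u:F, y:T. ✓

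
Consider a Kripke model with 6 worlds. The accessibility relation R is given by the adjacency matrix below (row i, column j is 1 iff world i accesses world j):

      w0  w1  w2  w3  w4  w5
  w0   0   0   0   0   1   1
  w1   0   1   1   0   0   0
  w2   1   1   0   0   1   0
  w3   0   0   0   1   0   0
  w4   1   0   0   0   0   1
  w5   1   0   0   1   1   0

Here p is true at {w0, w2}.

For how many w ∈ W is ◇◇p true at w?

w0: successors {w4, w5}; ◇p there: w4:T, w5:T. ✓
w1: successors {w1, w2}; ◇p there: w1:T, w2:T. ✓
w2: successors {w0, w1, w4}; ◇p there: w0:F, w1:T, w4:T. ✓
w3: successors {w3}; ◇p there: w3:F. ✗
w4: successors {w0, w5}; ◇p there: w0:F, w5:T. ✓
w5: successors {w0, w3, w4}; ◇p there: w0:F, w3:F, w4:T. ✓
Satisfying worlds: {w0, w1, w2, w4, w5}.

5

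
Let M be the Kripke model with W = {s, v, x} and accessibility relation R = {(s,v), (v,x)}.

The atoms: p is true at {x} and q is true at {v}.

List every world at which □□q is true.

{v, x}

s: successors {v}; □q there: v:F. ✗
v: successors {x}; □q there: x:T. ✓
x: no successors, so □□q holds vacuously. ✓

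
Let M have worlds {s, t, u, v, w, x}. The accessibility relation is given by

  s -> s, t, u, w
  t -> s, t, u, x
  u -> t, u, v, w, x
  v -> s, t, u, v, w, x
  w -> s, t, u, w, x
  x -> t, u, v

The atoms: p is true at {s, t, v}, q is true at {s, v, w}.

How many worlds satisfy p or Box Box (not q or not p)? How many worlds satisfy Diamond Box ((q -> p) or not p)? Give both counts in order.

For p or Box Box (not q or not p):
s: p is T, Box Box (not q or not p) is F. ✓
t: p is T, Box Box (not q or not p) is F. ✓
u: p is F, Box Box (not q or not p) is F. ✗
v: p is T, Box Box (not q or not p) is F. ✓
w: p is F, Box Box (not q or not p) is F. ✗
x: p is F, Box Box (not q or not p) is F. ✗
— 3 worlds.
For Diamond Box ((q -> p) or not p):
s: successors {s, t, u, w}; Box ((q -> p) or not p) there: s:T, t:T, u:T, w:T. ✓
t: successors {s, t, u, x}; Box ((q -> p) or not p) there: s:T, t:T, u:T, x:T. ✓
u: successors {t, u, v, w, x}; Box ((q -> p) or not p) there: t:T, u:T, v:T, w:T, x:T. ✓
v: successors {s, t, u, v, w, x}; Box ((q -> p) or not p) there: s:T, t:T, u:T, v:T, w:T, x:T. ✓
w: successors {s, t, u, w, x}; Box ((q -> p) or not p) there: s:T, t:T, u:T, w:T, x:T. ✓
x: successors {t, u, v}; Box ((q -> p) or not p) there: t:T, u:T, v:T. ✓
— 6 worlds.

3 and 6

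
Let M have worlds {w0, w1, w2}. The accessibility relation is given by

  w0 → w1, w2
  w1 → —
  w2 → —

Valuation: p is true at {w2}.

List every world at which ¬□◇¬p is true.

{w0}

w0: □◇¬p is F. ✓
w1: □◇¬p is T. ✗
w2: □◇¬p is T. ✗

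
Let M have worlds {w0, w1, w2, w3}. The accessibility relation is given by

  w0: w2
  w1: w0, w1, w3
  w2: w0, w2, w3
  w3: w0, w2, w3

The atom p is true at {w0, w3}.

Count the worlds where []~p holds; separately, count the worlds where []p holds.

1 and 0

For []~p:
w0: successors {w2}; ~p there: w2:T. ✓
w1: successors {w0, w1, w3}; ~p there: w0:F, w1:T, w3:F. ✗
w2: successors {w0, w2, w3}; ~p there: w0:F, w2:T, w3:F. ✗
w3: successors {w0, w2, w3}; ~p there: w0:F, w2:T, w3:F. ✗
— 1 world.
For []p:
w0: successors {w2}; p there: w2:F. ✗
w1: successors {w0, w1, w3}; p there: w0:T, w1:F, w3:T. ✗
w2: successors {w0, w2, w3}; p there: w0:T, w2:F, w3:T. ✗
w3: successors {w0, w2, w3}; p there: w0:T, w2:F, w3:T. ✗
— 0 worlds.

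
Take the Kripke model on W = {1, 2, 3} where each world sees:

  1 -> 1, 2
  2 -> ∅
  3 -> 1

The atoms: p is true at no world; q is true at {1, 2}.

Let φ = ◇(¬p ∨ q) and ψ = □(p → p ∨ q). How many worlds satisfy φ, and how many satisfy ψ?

For ◇(¬p ∨ q):
1: successors {1, 2}; ¬p ∨ q there: 1:T, 2:T. ✓
2: no successors, so ◇(¬p ∨ q) fails. ✗
3: successors {1}; ¬p ∨ q there: 1:T. ✓
— 2 worlds.
For □(p → p ∨ q):
1: successors {1, 2}; p → p ∨ q there: 1:T, 2:T. ✓
2: no successors, so □(p → p ∨ q) holds vacuously. ✓
3: successors {1}; p → p ∨ q there: 1:T. ✓
— 3 worlds.

2 and 3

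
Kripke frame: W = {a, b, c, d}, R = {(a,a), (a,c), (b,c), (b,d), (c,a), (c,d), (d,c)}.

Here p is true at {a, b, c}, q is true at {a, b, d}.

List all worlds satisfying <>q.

{a, b, c}

a: successors {a, c}; q there: a:T, c:F. ✓
b: successors {c, d}; q there: c:F, d:T. ✓
c: successors {a, d}; q there: a:T, d:T. ✓
d: successors {c}; q there: c:F. ✗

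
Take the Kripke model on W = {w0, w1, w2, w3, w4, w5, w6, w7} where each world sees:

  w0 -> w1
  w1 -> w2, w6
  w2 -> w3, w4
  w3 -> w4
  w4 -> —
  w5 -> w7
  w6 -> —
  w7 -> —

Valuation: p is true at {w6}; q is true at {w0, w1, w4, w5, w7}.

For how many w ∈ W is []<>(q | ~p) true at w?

4

w0: successors {w1}; <>(q | ~p) there: w1:T. ✓
w1: successors {w2, w6}; <>(q | ~p) there: w2:T, w6:F. ✗
w2: successors {w3, w4}; <>(q | ~p) there: w3:T, w4:F. ✗
w3: successors {w4}; <>(q | ~p) there: w4:F. ✗
w4: no successors, so []<>(q | ~p) holds vacuously. ✓
w5: successors {w7}; <>(q | ~p) there: w7:F. ✗
w6: no successors, so []<>(q | ~p) holds vacuously. ✓
w7: no successors, so []<>(q | ~p) holds vacuously. ✓
Satisfying worlds: {w0, w4, w6, w7}.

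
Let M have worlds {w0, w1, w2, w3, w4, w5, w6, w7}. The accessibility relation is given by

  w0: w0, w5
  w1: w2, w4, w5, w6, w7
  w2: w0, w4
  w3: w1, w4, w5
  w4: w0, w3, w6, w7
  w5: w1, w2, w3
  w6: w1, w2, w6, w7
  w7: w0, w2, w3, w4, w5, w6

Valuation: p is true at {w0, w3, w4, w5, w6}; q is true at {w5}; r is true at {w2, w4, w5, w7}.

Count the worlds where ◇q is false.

4

w0: successors {w0, w5}; q there: w0:F, w5:T. ✓
w1: successors {w2, w4, w5, w6, w7}; q there: w2:F, w4:F, w5:T, w6:F, w7:F. ✓
w2: successors {w0, w4}; q there: w0:F, w4:F. ✗
w3: successors {w1, w4, w5}; q there: w1:F, w4:F, w5:T. ✓
w4: successors {w0, w3, w6, w7}; q there: w0:F, w3:F, w6:F, w7:F. ✗
w5: successors {w1, w2, w3}; q there: w1:F, w2:F, w3:F. ✗
w6: successors {w1, w2, w6, w7}; q there: w1:F, w2:F, w6:F, w7:F. ✗
w7: successors {w0, w2, w3, w4, w5, w6}; q there: w0:F, w2:F, w3:F, w4:F, w5:T, w6:F. ✓
Satisfying worlds: {w0, w1, w3, w7}.
So ◇q fails at the other 4 worlds.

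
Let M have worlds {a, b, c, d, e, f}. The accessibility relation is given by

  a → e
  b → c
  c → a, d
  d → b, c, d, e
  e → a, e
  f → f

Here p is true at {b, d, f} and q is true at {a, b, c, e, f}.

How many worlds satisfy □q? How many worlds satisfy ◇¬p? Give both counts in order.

For □q:
a: successors {e}; q there: e:T. ✓
b: successors {c}; q there: c:T. ✓
c: successors {a, d}; q there: a:T, d:F. ✗
d: successors {b, c, d, e}; q there: b:T, c:T, d:F, e:T. ✗
e: successors {a, e}; q there: a:T, e:T. ✓
f: successors {f}; q there: f:T. ✓
— 4 worlds.
For ◇¬p:
a: successors {e}; ¬p there: e:T. ✓
b: successors {c}; ¬p there: c:T. ✓
c: successors {a, d}; ¬p there: a:T, d:F. ✓
d: successors {b, c, d, e}; ¬p there: b:F, c:T, d:F, e:T. ✓
e: successors {a, e}; ¬p there: a:T, e:T. ✓
f: successors {f}; ¬p there: f:F. ✗
— 5 worlds.

4 and 5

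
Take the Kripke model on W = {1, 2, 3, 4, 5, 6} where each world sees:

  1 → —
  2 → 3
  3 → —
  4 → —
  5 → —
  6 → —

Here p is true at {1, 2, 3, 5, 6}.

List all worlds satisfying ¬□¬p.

1: □¬p is T. ✗
2: □¬p is F. ✓
3: □¬p is T. ✗
4: □¬p is T. ✗
5: □¬p is T. ✗
6: □¬p is T. ✗

{2}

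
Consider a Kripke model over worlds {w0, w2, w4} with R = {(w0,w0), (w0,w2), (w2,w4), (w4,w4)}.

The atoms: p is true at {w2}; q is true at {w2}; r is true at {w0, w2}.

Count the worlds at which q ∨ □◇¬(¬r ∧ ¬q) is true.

1

w0: q is F, □◇¬(¬r ∧ ¬q) is F. ✗
w2: q is T, □◇¬(¬r ∧ ¬q) is F. ✓
w4: q is F, □◇¬(¬r ∧ ¬q) is F. ✗
Satisfying worlds: {w2}.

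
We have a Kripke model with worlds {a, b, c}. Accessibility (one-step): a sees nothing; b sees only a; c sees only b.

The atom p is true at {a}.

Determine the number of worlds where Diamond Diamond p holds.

1

a: no successors, so Diamond Diamond p fails. ✗
b: successors {a}; Diamond p there: a:F. ✗
c: successors {b}; Diamond p there: b:T. ✓
Satisfying worlds: {c}.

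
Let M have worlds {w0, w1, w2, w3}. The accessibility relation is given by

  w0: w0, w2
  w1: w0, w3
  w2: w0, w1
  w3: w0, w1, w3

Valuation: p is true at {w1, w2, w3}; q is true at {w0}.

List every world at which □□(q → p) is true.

∅

w0: successors {w0, w2}; □(q → p) there: w0:F, w2:F. ✗
w1: successors {w0, w3}; □(q → p) there: w0:F, w3:F. ✗
w2: successors {w0, w1}; □(q → p) there: w0:F, w1:F. ✗
w3: successors {w0, w1, w3}; □(q → p) there: w0:F, w1:F, w3:F. ✗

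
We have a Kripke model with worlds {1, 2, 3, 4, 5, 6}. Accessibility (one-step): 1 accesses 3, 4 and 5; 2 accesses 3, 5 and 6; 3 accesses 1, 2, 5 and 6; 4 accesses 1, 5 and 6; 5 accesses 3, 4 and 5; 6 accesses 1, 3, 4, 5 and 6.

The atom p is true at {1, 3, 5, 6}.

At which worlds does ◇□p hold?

1: successors {3, 4, 5}; □p there: 3:F, 4:T, 5:F. ✓
2: successors {3, 5, 6}; □p there: 3:F, 5:F, 6:F. ✗
3: successors {1, 2, 5, 6}; □p there: 1:F, 2:T, 5:F, 6:F. ✓
4: successors {1, 5, 6}; □p there: 1:F, 5:F, 6:F. ✗
5: successors {3, 4, 5}; □p there: 3:F, 4:T, 5:F. ✓
6: successors {1, 3, 4, 5, 6}; □p there: 1:F, 3:F, 4:T, 5:F, 6:F. ✓

{1, 3, 5, 6}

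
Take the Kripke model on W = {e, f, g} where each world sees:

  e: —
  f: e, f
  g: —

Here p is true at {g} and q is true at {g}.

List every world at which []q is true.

{e, g}

e: no successors, so []q holds vacuously. ✓
f: successors {e, f}; q there: e:F, f:F. ✗
g: no successors, so []q holds vacuously. ✓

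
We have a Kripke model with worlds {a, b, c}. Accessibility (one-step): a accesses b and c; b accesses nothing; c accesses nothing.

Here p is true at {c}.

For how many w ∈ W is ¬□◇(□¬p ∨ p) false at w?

a: □◇(□¬p ∨ p) is F. ✓
b: □◇(□¬p ∨ p) is T. ✗
c: □◇(□¬p ∨ p) is T. ✗
Satisfying worlds: {a}.
So ¬□◇(□¬p ∨ p) fails at the other 2 worlds.

2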